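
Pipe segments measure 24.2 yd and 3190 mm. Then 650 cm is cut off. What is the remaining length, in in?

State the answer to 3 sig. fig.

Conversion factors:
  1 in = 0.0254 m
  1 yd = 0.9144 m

24.2 yd × 0.9144 = 22.1285 m
3190 mm × 0.001 = 3.19 m
650 cm × 0.01 = 6.5 m
Sum: 22.1285 + 3.19 − 6.5 = 18.8185 m
In in: 18.8185 / 0.0254 = 740.886 in

741 in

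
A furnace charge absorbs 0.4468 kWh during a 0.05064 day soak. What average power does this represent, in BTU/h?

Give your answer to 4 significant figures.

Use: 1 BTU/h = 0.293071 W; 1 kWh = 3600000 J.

1254 BTU/h

0.4468 kWh × 3600000 → 1.60848×10⁶ J
0.05064 day × 86400 → 4375.3 s
P = E / t = 1.60848×10⁶ J / 4375.3 s = 367.627 W
367.627 W ÷ (0.293071 W/BTU/h) = 1254.4 BTU/h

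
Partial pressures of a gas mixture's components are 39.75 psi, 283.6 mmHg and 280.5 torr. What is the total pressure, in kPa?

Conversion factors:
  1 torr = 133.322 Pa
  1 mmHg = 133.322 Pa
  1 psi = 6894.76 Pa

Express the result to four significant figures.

349.3 kPa

39.75 psi × 6894.76 = 274067 Pa
283.6 mmHg × 133.322 = 37810.1 Pa
280.5 torr × 133.322 = 37396.8 Pa
Sum: 274067 + 37810.1 + 37396.8 = 349274 Pa
In kPa: 349274 / 1000 = 349.274 kPa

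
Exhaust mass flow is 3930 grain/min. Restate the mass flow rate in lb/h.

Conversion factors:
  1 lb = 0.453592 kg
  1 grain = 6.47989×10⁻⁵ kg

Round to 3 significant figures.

3930 grain/min × 6.47989×10⁻⁵ kg/grain ÷ 60 s/min = 0.00424433 kg/s
0.00424433 kg/s ÷ 0.453592 kg/lb × 3600 s/h = 33.6858 lb/h

33.7 lb/h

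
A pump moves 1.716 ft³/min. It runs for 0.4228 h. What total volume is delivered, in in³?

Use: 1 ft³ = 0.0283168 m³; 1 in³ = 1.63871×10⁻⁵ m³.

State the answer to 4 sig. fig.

1.716 ft³/min → 8.0986×10⁻⁴ m³/s
0.4228 h → 1522.08 s
V = Q × t = 8.0986×10⁻⁴ × 1522.08 = 1.23267 m³
In in³: 1.23267 / 1.63871×10⁻⁵ = 75222 in³

7.522×10⁴ in³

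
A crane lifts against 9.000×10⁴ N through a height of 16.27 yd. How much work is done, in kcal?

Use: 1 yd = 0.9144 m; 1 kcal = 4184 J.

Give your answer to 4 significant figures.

320.0 kcal

16.27 yd × 0.9144 = 14.8773 m
W = F × d = 90000 N × 14.8773 m = 1.33896×10⁶ J
1.33896×10⁶ J ÷ (4184 J/kcal) = 320.019 kcal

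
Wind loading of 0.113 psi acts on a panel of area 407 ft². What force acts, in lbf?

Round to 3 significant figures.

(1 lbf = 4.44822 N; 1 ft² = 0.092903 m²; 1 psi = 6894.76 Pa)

0.113 psi × 6894.76 = 779.108 Pa
407 ft² × 0.092903 = 37.8115 m²
F = P × A = 779.108 Pa × 37.8115 m² = 29459.2 N
29459.2 N ÷ (4.44822 N/lbf) = 6622.69 lbf

6620 lbf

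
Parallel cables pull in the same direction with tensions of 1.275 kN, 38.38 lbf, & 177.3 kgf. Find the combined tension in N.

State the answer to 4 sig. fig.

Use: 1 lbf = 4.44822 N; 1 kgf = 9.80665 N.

1.275 kN × 1000 = 1275 N
38.38 lbf × 4.44822 = 170.723 N
177.3 kgf × 9.80665 = 1738.72 N
Total: 1275 + 170.723 + 1738.72 = 3184.44 N

3184 N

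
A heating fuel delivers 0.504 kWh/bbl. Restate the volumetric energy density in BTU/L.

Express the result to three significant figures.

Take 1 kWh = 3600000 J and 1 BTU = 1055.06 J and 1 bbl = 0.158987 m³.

0.504 kWh/bbl × 3600000 J/kWh ÷ 0.158987 m³/bbl = 1.14123×10⁷ J/m³
1.14123×10⁷ J/m³ ÷ 1055.06 J/BTU × 0.001 m³/L = 10.8167 BTU/L

10.8 BTU/L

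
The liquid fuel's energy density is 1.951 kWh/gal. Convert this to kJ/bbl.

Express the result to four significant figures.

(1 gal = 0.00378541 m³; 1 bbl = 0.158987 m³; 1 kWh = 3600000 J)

2.950×10⁵ kJ/bbl

1.951 kWh/gal × 3600000 J/kWh ÷ 0.00378541 m³/gal = 1.85544×10⁹ J/m³
1.85544×10⁹ J/m³ ÷ 1000 J/kJ × 0.158987 m³/bbl = 294991 kJ/bbl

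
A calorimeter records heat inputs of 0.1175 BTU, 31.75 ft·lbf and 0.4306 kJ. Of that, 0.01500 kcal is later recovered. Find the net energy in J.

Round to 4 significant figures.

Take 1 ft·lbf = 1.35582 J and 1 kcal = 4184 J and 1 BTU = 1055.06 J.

534.9 J

0.1175 BTU × 1055.06 = 123.97 J
31.75 ft·lbf × 1.35582 = 43.0473 J
0.4306 kJ × 1000 = 430.6 J
0.01500 kcal × 4184 = 62.76 J
Net: 123.97 + 43.0473 + 430.6 − 62.76 = 534.857 J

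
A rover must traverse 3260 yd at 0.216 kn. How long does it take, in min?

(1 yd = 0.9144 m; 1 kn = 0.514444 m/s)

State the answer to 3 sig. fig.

447 min

3260 yd × 0.9144 = 2980.94 m
0.216 kn × 0.514444 = 0.11112 m/s
t = d / v = 2980.94 m / 0.11112 m/s = 26826.3 s
26826.3 s ÷ (60 s/min) = 447.105 min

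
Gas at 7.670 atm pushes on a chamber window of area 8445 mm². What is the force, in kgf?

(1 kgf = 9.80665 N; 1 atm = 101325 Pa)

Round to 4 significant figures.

669.3 kgf

7.670 atm × 101325 = 777163 Pa
8445 mm² × 10⁻⁶ = 0.008445 m²
F = P × A = 777163 Pa × 0.008445 m² = 6563.14 N
6563.14 N ÷ (9.80665 N/kgf) = 669.254 kgf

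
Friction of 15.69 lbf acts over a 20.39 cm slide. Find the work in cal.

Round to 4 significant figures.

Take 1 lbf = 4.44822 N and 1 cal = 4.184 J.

15.69 lbf × 4.44822 = 69.7926 N
20.39 cm × 0.01 = 0.2039 m
W = F × d = 69.7926 N × 0.2039 m = 14.2307 J
14.2307 J ÷ (4.184 J/cal) = 3.40122 cal

3.401 cal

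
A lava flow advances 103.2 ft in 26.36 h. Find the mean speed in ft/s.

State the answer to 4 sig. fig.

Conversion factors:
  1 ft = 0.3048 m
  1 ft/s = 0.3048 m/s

103.2 ft × 0.3048 = 31.4554 m
26.36 h × 3600 = 94896 s
v = d / t = 31.4554 m / 94896 s = 3.31472×10⁻⁴ m/s
3.31472×10⁻⁴ m/s ÷ (0.3048 m/s/ft/s) = 0.00108751 ft/s

0.001088 ft/s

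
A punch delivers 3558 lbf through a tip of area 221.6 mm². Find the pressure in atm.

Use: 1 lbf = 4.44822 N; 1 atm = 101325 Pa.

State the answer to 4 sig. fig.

704.9 atm

3558 lbf × 4.44822 = 15826.8 N
221.6 mm² × 10⁻⁶ = 2.216×10⁻⁴ m²
P = F / A = 15826.8 N / 2.216×10⁻⁴ m² = 7.14206×10⁷ Pa
7.14206×10⁷ Pa ÷ (101325 Pa/atm) = 704.867 atm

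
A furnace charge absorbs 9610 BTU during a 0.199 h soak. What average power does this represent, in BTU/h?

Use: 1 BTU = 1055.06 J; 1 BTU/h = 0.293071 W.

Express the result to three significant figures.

4.83×10⁴ BTU/h

9610 BTU × 1055.06 → 1.01391×10⁷ J
0.199 h × 3600 → 716.4 s
P = E / t = 1.01391×10⁷ J / 716.4 s = 14152.8 W
14152.8 W ÷ (0.293071 W/BTU/h) = 48291.4 BTU/h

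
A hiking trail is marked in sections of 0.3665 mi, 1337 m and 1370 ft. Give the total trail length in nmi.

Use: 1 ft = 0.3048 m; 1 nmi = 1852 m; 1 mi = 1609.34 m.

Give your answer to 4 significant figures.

0.3665 mi × 1609.34 = 589.823 m
1337 m (already m)
1370 ft × 0.3048 = 417.576 m
Total: 589.823 + 1337 + 417.576 = 2344.4 m
In nmi: 2344.4 / 1852 = 1.26587 nmi

1.266 nmi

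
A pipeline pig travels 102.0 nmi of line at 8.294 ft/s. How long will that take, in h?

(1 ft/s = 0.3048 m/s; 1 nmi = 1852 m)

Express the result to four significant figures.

20.76 h

102.0 nmi × 1852 = 188904 m
8.294 ft/s × 0.3048 = 2.52801 m/s
t = d / v = 188904 m / 2.52801 m/s = 74724.4 s
74724.4 s ÷ (3600 s/h) = 20.7568 h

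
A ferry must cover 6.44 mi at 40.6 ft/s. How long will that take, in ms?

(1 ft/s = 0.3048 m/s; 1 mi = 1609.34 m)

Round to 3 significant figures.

8.38×10⁵ ms

6.44 mi × 1609.34 → 10364.1 m
40.6 ft/s × 0.3048 → 12.3749 m/s
t = d / v = 10364.1 m / 12.3749 m/s = 837.51 s
837.51 s ÷ (0.001 s/ms) = 837510 ms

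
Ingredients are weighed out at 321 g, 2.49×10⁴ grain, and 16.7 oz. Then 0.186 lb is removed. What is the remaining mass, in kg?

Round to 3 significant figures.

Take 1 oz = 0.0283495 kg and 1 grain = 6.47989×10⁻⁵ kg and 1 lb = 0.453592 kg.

2.32 kg

321 g × 0.001 → 0.321 kg
2.49×10⁴ grain × 6.47989×10⁻⁵ → 1.61349 kg
16.7 oz × 0.0283495 → 0.473437 kg
0.186 lb × 0.453592 → 0.0843681 kg
Result: 0.321 + 1.61349 + 0.473437 − 0.0843681 = 2.32356 kg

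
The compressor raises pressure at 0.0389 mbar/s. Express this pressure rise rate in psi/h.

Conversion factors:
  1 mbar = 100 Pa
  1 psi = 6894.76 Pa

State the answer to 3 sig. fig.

2.03 psi/h

0.0389 mbar/s × 100 Pa/mbar = 3.89 Pa/s
3.89 Pa/s ÷ 6894.76 Pa/psi × 3600 s/h = 2.03111 psi/h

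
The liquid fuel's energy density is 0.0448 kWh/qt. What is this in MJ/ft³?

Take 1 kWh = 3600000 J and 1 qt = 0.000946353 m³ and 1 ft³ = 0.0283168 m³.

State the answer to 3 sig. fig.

0.0448 kWh/qt × 3600000 J/kWh ÷ 0.000946353 m³/qt = 1.70423×10⁸ J/m³
1.70423×10⁸ J/m³ ÷ 1000000 J/MJ × 0.0283168 m³/ft³ = 4.82583 MJ/ft³

4.83 MJ/ft³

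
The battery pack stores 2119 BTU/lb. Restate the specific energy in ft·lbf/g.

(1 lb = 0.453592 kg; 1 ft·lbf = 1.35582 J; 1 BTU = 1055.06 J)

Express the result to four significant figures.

2119 BTU/lb × 1055.06 J/BTU ÷ 0.453592 kg/lb = 4.92882×10⁶ J/kg
4.92882×10⁶ J/kg ÷ 1.35582 J/ft·lbf × 0.001 kg/g = 3635.31 ft·lbf/g

3635 ft·lbf/g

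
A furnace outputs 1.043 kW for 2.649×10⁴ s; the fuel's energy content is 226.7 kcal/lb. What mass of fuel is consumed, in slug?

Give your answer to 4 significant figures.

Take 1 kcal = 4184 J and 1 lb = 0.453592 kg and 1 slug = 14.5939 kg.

1.043 kW → 1043 W
E = P × t = 1043 × 26490 = 2.76291×10⁷ J
226.7 kcal/lb → 2.09111×10⁶ J/kg
m = E / e_s = 2.76291×10⁷ / 2.09111×10⁶ = 13.2126 kg
In slug: 13.2126 / 14.5939 = 0.905351 slug

0.9054 slug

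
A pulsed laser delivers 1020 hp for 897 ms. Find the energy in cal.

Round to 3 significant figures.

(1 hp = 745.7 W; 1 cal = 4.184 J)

1020 hp × 745.7 → 760614 W
897 ms × 0.001 → 0.897 s
E = P × t = 760614 W × 0.897 s = 682271 J
682271 J ÷ (4.184 J/cal) = 163067 cal

1.63×10⁵ cal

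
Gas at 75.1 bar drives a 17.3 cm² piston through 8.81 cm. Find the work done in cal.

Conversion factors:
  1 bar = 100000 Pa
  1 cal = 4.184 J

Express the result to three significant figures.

274 cal

75.1 bar → 7.51×10⁶ Pa
17.3 cm² → 0.00173 m²
F = P × A = 7.51×10⁶ × 0.00173 = 12992.3 N
8.81 cm → 0.0881 m
W = F × d = 12992.3 × 0.0881 = 1144.62 J
In cal: 1144.62 / 4.184 = 273.571 cal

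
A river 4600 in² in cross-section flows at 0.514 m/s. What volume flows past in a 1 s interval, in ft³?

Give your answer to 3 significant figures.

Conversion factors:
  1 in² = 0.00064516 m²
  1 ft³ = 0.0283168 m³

4600 in² × 0.00064516 → 2.96774 m²
V = v × A × t = 0.514 m/s × 2.96774 m² × 1 s = 1.52542 m³
1.52542 m³ ÷ (0.0283168 m³/ft³) = 53.8698 ft³

53.9 ft³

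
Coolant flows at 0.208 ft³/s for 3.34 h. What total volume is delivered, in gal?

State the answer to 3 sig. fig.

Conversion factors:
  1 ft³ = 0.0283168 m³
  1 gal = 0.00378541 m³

1.87×10⁴ gal

0.208 ft³/s → 0.00588989 m³/s
3.34 h → 12024 s
V = Q × t = 0.00588989 × 12024 = 70.82 m³
In gal: 70.82 / 0.00378541 = 18708.7 gal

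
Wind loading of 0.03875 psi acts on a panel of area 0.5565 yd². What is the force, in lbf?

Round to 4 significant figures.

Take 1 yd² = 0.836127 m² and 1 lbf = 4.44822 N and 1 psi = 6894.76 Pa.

0.03875 psi × 6894.76 → 267.172 Pa
0.5565 yd² × 0.836127 → 0.465305 m²
F = P × A = 267.172 Pa × 0.465305 m² = 124.316 N
124.316 N ÷ (4.44822 N/lbf) = 27.9474 lbf

27.95 lbf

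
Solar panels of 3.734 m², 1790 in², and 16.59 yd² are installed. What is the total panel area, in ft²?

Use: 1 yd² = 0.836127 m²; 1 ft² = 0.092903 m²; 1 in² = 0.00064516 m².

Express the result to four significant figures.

201.9 ft²

3.734 m² (already m²)
1790 in² × 0.00064516 → 1.15484 m²
16.59 yd² × 0.836127 → 13.8713 m²
Combined: 3.734 + 1.15484 + 13.8713 = 18.7601 m²
In ft²: 18.7601 / 0.092903 = 201.932 ft²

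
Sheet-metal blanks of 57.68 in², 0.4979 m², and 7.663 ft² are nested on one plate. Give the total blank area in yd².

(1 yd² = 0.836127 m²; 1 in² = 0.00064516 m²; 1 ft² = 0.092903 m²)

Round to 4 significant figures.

57.68 in² × 0.00064516 → 0.0372128 m²
0.4979 m² (already m²)
7.663 ft² × 0.092903 → 0.711916 m²
Sum: 0.0372128 + 0.4979 + 0.711916 = 1.24703 m²
In yd²: 1.24703 / 0.836127 = 1.49144 yd²

1.491 yd²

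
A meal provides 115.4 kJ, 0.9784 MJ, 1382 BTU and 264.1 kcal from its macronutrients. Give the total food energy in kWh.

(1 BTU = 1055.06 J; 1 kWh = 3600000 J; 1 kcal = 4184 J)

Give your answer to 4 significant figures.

115.4 kJ × 1000 = 115400 J
0.9784 MJ × 1000000 = 978400 J
1382 BTU × 1055.06 = 1.45809×10⁶ J
264.1 kcal × 4184 = 1.10499×10⁶ J
Total: 115400 + 978400 + 1.45809×10⁶ + 1.10499×10⁶ = 3.65688×10⁶ J
In kWh: 3.65688×10⁶ / 3600000 = 1.0158 kWh

1.016 kWh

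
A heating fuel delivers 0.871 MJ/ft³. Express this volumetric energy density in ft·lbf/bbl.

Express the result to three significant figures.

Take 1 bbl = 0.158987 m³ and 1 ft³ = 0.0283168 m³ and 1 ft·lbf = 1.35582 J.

3.61×10⁶ ft·lbf/bbl

0.871 MJ/ft³ × 1000000 J/MJ ÷ 0.0283168 m³/ft³ = 3.07591×10⁷ J/m³
3.07591×10⁷ J/m³ ÷ 1.35582 J/ft·lbf × 0.158987 m³/bbl = 3.60689×10⁶ ft·lbf/bbl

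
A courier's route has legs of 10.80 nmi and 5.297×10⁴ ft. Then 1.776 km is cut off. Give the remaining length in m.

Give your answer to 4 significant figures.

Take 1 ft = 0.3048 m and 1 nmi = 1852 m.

3.437×10⁴ m

10.80 nmi × 1852 = 20001.6 m
5.297×10⁴ ft × 0.3048 = 16145.3 m
1.776 km × 1000 = 1776 m
Result: 20001.6 + 16145.3 − 1776 = 34370.9 m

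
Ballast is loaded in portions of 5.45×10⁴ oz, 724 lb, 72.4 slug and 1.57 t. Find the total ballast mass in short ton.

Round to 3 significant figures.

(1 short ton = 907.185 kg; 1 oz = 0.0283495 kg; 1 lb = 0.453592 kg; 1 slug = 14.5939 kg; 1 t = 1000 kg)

4.96 short ton

5.45×10⁴ oz × 0.0283495 = 1545.05 kg
724 lb × 0.453592 = 328.401 kg
72.4 slug × 14.5939 = 1056.6 kg
1.57 t × 1000 = 1570 kg
Combined: 1545.05 + 328.401 + 1056.6 + 1570 = 4500.05 kg
In short ton: 4500.05 / 907.185 = 4.96045 short ton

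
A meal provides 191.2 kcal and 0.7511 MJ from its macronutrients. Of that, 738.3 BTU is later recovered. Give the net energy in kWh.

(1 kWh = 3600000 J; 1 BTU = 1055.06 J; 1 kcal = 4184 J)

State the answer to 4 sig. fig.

0.2145 kWh

191.2 kcal × 4184 = 799981 J
0.7511 MJ × 1000000 = 751100 J
738.3 BTU × 1055.06 = 778951 J
Result: 799981 + 751100 − 778951 = 772130 J
In kWh: 772130 / 3600000 = 0.214481 kWh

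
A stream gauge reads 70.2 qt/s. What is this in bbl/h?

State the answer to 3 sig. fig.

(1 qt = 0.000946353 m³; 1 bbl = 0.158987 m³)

70.2 qt/s × 0.000946353 m³/qt = 0.066434 m³/s
0.066434 m³/s ÷ 0.158987 m³/bbl × 3600 s/h = 1504.29 bbl/h

1500 bbl/h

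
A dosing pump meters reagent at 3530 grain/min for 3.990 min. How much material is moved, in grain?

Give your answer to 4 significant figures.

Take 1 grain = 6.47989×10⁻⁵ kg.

3530 grain/min → 0.00381234 kg/s
3.990 min → 239.4 s
m = ṁ × t = 0.00381234 × 239.4 = 0.912674 kg
In grain: 0.912674 / 6.47989×10⁻⁵ = 14084.7 grain

1.408×10⁴ grain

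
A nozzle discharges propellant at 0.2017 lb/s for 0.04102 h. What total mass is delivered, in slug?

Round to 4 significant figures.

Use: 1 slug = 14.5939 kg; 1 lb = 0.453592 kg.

0.2017 lb/s → 0.0914895 kg/s
0.04102 h → 147.672 s
m = ṁ × t = 0.0914895 × 147.672 = 13.5104 kg
In slug: 13.5104 / 14.5939 = 0.925757 slug

0.9258 slug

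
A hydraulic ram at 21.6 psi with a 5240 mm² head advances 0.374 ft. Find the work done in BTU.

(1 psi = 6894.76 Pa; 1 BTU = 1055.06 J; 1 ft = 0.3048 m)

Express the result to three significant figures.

21.6 psi → 148927 Pa
5240 mm² → 0.00524 m²
F = P × A = 148927 × 0.00524 = 780.377 N
0.374 ft → 0.113995 m
W = F × d = 780.377 × 0.113995 = 88.9591 J
In BTU: 88.9591 / 1055.06 = 0.0843166 BTU

0.0843 BTU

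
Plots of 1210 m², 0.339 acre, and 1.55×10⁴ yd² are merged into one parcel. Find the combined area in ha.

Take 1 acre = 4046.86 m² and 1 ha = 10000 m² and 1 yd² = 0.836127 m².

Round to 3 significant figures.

1210 m² (already m²)
0.339 acre × 4046.86 = 1371.89 m²
1.55×10⁴ yd² × 0.836127 = 12960 m²
Total: 1210 + 1371.89 + 12960 = 15541.9 m²
In ha: 15541.9 / 10000 = 1.55419 ha

1.55 ha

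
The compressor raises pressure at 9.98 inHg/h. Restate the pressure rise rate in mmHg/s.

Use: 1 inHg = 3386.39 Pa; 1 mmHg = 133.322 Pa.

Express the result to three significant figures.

0.0704 mmHg/s

9.98 inHg/h × 3386.39 Pa/inHg ÷ 3600 s/h = 9.38783 Pa/s
9.38783 Pa/s ÷ 133.322 Pa/mmHg = 0.0704147 mmHg/s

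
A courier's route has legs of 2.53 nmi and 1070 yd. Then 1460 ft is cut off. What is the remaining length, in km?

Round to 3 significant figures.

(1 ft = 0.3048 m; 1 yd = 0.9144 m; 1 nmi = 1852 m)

5.22 km

2.53 nmi × 1852 → 4685.56 m
1070 yd × 0.9144 → 978.408 m
1460 ft × 0.3048 → 445.008 m
Result: 4685.56 + 978.408 − 445.008 = 5218.96 m
In km: 5218.96 / 1000 = 5.21896 km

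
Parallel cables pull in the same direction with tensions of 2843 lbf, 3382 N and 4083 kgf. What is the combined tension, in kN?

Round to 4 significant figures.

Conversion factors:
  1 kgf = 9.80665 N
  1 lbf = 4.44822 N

2843 lbf × 4.44822 → 12646.3 N
3382 N (already N)
4083 kgf × 9.80665 → 40040.6 N
Combined: 12646.3 + 3382 + 40040.6 = 56068.9 N
In kN: 56068.9 / 1000 = 56.0689 kN

56.07 kN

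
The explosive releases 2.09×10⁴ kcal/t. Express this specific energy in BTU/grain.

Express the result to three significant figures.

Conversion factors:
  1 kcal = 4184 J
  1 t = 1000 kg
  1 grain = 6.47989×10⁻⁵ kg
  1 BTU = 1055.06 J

0.00537 BTU/grain

2.09×10⁴ kcal/t × 4184 J/kcal ÷ 1000 kg/t = 87445.6 J/kg
87445.6 J/kg ÷ 1055.06 J/BTU × 6.47989×10⁻⁵ kg/grain = 0.00537067 BTU/grain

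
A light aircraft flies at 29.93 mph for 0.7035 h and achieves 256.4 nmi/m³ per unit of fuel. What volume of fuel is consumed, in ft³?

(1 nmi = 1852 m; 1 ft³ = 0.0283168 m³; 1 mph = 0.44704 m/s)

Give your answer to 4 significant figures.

29.93 mph → 13.3799 m/s
0.7035 h → 2532.6 s
d = v × t = 13.3799 × 2532.6 = 33885.9 m
256.4 nmi/m³ → 474853 m/m³
V = d / (distance per unit fuel) = 33885.9 / 474853 = 0.0713608 m³
In ft³: 0.0713608 / 0.0283168 = 2.52009 ft³

2.520 ft³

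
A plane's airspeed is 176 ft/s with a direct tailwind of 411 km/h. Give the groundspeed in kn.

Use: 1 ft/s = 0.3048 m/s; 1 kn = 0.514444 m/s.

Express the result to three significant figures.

176 ft/s × 0.3048 = 53.6448 m/s
411 km/h × (1/3.6) = 114.167 m/s
Total: 53.6448 + 114.167 = 167.812 m/s
In kn: 167.812 / 0.514444 = 326.201 kn

326 kn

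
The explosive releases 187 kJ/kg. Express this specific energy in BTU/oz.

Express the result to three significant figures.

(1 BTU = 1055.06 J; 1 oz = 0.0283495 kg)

187 kJ/kg × 1000 J/kJ = 187000 J/kg
187000 J/kg ÷ 1055.06 J/BTU × 0.0283495 kg/oz = 5.0247 BTU/oz

5.02 BTU/oz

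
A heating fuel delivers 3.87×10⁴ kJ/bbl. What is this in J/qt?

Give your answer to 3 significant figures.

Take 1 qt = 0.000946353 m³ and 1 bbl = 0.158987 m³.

3.87×10⁴ kJ/bbl × 1000 J/kJ ÷ 0.158987 m³/bbl = 2.43416×10⁸ J/m³
2.43416×10⁸ J/m³ × 0.000946353 m³/qt = 230357 J/qt

2.30×10⁵ J/qt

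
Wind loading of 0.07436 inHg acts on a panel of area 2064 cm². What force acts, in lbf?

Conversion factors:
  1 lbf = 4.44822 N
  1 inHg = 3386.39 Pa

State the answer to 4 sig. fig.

11.68 lbf

0.07436 inHg × 3386.39 = 251.812 Pa
2064 cm² × 0.0001 = 0.2064 m²
F = P × A = 251.812 Pa × 0.2064 m² = 51.974 N
51.974 N ÷ (4.44822 N/lbf) = 11.6842 lbf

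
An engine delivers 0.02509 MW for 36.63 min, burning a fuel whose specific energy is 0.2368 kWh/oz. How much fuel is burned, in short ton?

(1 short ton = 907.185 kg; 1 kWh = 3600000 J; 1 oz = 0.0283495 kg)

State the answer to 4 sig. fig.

0.02509 MW → 25090 W
36.63 min → 2197.8 s
E = P × t = 25090 × 2197.8 = 5.51428×10⁷ J
0.2368 kWh/oz → 3.00704×10⁷ J/kg
m = E / e_s = 5.51428×10⁷ / 3.00704×10⁷ = 1.83379 kg
In short ton: 1.83379 / 907.185 = 0.00202141 short ton

0.002021 short ton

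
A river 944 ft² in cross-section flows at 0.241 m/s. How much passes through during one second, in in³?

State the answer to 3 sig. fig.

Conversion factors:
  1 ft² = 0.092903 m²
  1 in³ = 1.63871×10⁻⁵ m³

944 ft² × 0.092903 = 87.7004 m²
V = v × A × t = 0.241 m/s × 87.7004 m² × 1 s = 21.1358 m³
21.1358 m³ ÷ (1.63871×10⁻⁵ m³/in³) = 1.28978×10⁶ in³

1.29×10⁶ in³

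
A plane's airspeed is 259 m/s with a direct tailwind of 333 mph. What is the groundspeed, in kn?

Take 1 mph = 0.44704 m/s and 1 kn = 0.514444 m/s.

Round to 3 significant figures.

793 kn

259 m/s (already m/s)
333 mph × 0.44704 = 148.864 m/s
Total: 259 + 148.864 = 407.864 m/s
In kn: 407.864 / 0.514444 = 792.825 kn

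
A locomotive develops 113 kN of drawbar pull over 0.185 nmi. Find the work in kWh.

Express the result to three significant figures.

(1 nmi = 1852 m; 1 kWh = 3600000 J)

10.8 kWh

113 kN × 1000 = 113000 N
0.185 nmi × 1852 = 342.62 m
W = F × d = 113000 N × 342.62 m = 3.87161×10⁷ J
3.87161×10⁷ J ÷ (3600000 J/kWh) = 10.7545 kWh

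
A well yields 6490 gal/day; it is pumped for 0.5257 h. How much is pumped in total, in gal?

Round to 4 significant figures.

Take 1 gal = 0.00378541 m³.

142.2 gal

6490 gal/day → 2.84344×10⁻⁴ m³/s
0.5257 h → 1892.52 s
V = Q × t = 2.84344×10⁻⁴ × 1892.52 = 0.538127 m³
In gal: 0.538127 / 0.00378541 = 142.158 gal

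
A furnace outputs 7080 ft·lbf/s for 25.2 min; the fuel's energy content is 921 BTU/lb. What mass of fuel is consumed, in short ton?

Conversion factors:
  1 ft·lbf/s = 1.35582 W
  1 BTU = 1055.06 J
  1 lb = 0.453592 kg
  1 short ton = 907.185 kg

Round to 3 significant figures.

7080 ft·lbf/s → 9599.21 W
25.2 min → 1512 s
E = P × t = 9599.21 × 1512 = 1.4514×10⁷ J
921 BTU/lb → 2.14226×10⁶ J/kg
m = E / e_s = 1.4514×10⁷ / 2.14226×10⁶ = 6.77509 kg
In short ton: 6.77509 / 907.185 = 0.00746826 short ton

0.00747 short ton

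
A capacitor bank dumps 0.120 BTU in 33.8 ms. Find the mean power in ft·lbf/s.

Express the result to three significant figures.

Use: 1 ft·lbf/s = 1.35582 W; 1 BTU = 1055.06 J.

0.120 BTU × 1055.06 = 126.607 J
33.8 ms × 0.001 = 0.0338 s
P = E / t = 126.607 J / 0.0338 s = 3745.77 W
3745.77 W ÷ (1.35582 W/ft·lbf/s) = 2762.73 ft·lbf/s

2760 ft·lbf/s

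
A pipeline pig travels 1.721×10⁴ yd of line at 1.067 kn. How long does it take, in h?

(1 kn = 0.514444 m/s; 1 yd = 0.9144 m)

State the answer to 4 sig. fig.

1.721×10⁴ yd × 0.9144 = 15736.8 m
1.067 kn × 0.514444 = 0.548912 m/s
t = d / v = 15736.8 m / 0.548912 m/s = 28669.1 s
28669.1 s ÷ (3600 s/h) = 7.96364 h

7.964 h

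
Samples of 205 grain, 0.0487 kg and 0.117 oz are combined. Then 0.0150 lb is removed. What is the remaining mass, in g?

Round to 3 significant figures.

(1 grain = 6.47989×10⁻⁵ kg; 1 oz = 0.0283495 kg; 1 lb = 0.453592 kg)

58.5 g

205 grain × 6.47989×10⁻⁵ = 0.0132838 kg
0.0487 kg (already kg)
0.117 oz × 0.0283495 = 0.00331689 kg
0.0150 lb × 0.453592 = 0.00680388 kg
Result: 0.0132838 + 0.0487 + 0.00331689 − 0.00680388 = 0.0584968 kg
In g: 0.0584968 / 0.001 = 58.4968 g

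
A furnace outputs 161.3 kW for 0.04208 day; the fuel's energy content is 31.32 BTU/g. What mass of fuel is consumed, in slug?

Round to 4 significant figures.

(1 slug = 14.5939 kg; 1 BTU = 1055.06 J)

1.216 slug

161.3 kW → 161300 W
0.04208 day → 3635.71 s
E = P × t = 161300 × 3635.71 = 5.8644×10⁸ J
31.32 BTU/g → 3.30445×10⁷ J/kg
m = E / e_s = 5.8644×10⁸ / 3.30445×10⁷ = 17.747 kg
In slug: 17.747 / 14.5939 = 1.21606 slug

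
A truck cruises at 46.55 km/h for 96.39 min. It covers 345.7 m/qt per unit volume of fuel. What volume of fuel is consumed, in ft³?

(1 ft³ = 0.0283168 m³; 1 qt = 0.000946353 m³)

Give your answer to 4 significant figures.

7.230 ft³

46.55 km/h → 12.9306 m/s
96.39 min → 5783.4 s
d = v × t = 12.9306 × 5783.4 = 74782.8 m
345.7 m/qt → 365297 m/m³
V = d / (distance per unit fuel) = 74782.8 / 365297 = 0.204718 m³
In ft³: 0.204718 / 0.0283168 = 7.22956 ft³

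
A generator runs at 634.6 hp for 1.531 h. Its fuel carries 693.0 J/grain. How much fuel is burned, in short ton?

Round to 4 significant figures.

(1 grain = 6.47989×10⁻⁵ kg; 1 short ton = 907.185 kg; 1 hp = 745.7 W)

634.6 hp → 473221 W
1.531 h → 5511.6 s
E = P × t = 473221 × 5511.6 = 2.6082×10⁹ J
693.0 J/grain → 1.06946×10⁷ J/kg
m = E / e_s = 2.6082×10⁹ / 1.06946×10⁷ = 243.88 kg
In short ton: 243.88 / 907.185 = 0.268832 short ton

0.2688 short ton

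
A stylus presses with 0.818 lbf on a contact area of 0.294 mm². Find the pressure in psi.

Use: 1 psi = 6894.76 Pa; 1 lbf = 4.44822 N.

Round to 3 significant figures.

0.818 lbf × 4.44822 = 3.63864 N
0.294 mm² × 10⁻⁶ = 2.94×10⁻⁷ m²
P = F / A = 3.63864 N / 2.94×10⁻⁷ m² = 1.23763×10⁷ Pa
1.23763×10⁷ Pa ÷ (6894.76 Pa/psi) = 1795.03 psi

1800 psi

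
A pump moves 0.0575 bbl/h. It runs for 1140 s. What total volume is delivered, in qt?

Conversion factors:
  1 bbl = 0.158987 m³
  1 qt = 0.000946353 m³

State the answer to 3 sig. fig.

3.06 qt

0.0575 bbl/h → 2.53938×10⁻⁶ m³/s
V = Q × t = 2.53938×10⁻⁶ × 1140 = 0.00289489 m³
In qt: 0.00289489 / 0.000946353 = 3.059 qt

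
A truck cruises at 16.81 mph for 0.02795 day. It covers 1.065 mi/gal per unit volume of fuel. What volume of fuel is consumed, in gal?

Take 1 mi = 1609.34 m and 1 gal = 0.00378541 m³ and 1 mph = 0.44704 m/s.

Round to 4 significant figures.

16.81 mph → 7.51474 m/s
0.02795 day → 2414.88 s
d = v × t = 7.51474 × 2414.88 = 18147.2 m
1.065 mi/gal → 452777 m/m³
V = d / (distance per unit fuel) = 18147.2 / 452777 = 0.0400798 m³
In gal: 0.0400798 / 0.00378541 = 10.588 gal

10.59 gal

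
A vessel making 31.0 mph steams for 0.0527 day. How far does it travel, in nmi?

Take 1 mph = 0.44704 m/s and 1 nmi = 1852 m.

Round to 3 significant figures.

31.0 mph × 0.44704 = 13.8582 m/s
0.0527 day × 86400 = 4553.28 s
d = v × t = 13.8582 m/s × 4553.28 s = 63100.3 m
63100.3 m ÷ (1852 m/nmi) = 34.0714 nmi

34.1 nmi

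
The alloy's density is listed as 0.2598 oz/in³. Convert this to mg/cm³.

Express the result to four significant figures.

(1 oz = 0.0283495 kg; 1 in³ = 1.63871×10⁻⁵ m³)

449.5 mg/cm³

0.2598 oz/in³ × 0.0283495 kg/oz ÷ 1.63871×10⁻⁵ m³/in³ = 449.451 kg/m³
449.451 kg/m³ ÷ 10⁻⁶ kg/mg × 10⁻⁶ m³/cm³ = 449.451 mg/cm³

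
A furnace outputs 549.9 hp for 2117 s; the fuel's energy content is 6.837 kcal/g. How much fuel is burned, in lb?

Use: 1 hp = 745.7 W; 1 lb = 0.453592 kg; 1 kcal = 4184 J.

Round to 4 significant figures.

66.90 lb

549.9 hp → 410060 W
E = P × t = 410060 × 2117 = 8.68097×10⁸ J
6.837 kcal/g → 2.8606×10⁷ J/kg
m = E / e_s = 8.68097×10⁸ / 2.8606×10⁷ = 30.3467 kg
In lb: 30.3467 / 0.453592 = 66.9031 lb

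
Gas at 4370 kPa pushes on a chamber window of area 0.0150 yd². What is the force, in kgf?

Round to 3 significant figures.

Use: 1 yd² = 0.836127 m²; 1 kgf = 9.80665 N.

5590 kgf

4370 kPa × 1000 = 4.37×10⁶ Pa
0.0150 yd² × 0.836127 = 0.0125419 m²
F = P × A = 4.37×10⁶ Pa × 0.0125419 m² = 54808.1 N
54808.1 N ÷ (9.80665 N/kgf) = 5588.87 kgf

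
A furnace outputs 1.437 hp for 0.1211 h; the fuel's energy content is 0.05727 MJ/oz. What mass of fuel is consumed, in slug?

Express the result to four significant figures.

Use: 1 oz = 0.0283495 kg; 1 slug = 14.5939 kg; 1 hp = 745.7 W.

1.437 hp → 1071.57 W
0.1211 h → 435.96 s
E = P × t = 1071.57 × 435.96 = 467162 J
0.05727 MJ/oz → 2.02014×10⁶ J/kg
m = E / e_s = 467162 / 2.02014×10⁶ = 0.231252 kg
In slug: 0.231252 / 14.5939 = 0.0158458 slug

0.01585 slug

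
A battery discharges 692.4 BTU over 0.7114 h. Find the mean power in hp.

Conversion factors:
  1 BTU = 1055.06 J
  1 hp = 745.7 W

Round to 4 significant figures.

0.3825 hp

692.4 BTU × 1055.06 = 730524 J
0.7114 h × 3600 = 2561.04 s
P = E / t = 730524 J / 2561.04 s = 285.245 W
285.245 W ÷ (745.7 W/hp) = 0.38252 hp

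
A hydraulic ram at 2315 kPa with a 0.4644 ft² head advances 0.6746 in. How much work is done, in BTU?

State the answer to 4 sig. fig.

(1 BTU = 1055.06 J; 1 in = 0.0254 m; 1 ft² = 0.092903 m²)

2315 kPa → 2.315×10⁶ Pa
0.4644 ft² → 0.0431442 m²
F = P × A = 2.315×10⁶ × 0.0431442 = 99878.8 N
0.6746 in → 0.0171348 m
W = F × d = 99878.8 × 0.0171348 = 1711.4 J
In BTU: 1711.4 / 1055.06 = 1.62209 BTU

1.622 BTU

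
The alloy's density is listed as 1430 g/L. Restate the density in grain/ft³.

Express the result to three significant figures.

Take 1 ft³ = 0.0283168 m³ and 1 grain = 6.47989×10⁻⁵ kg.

1430 g/L × 0.001 kg/g ÷ 0.001 m³/L = 1430 kg/m³
1430 kg/m³ ÷ 6.47989×10⁻⁵ kg/grain × 0.0283168 m³/ft³ = 624903 grain/ft³

6.25×10⁵ grain/ft³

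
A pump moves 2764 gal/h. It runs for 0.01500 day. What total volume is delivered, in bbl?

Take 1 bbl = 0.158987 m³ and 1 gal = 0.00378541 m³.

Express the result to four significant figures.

23.69 bbl

2764 gal/h → 0.00290635 m³/s
0.01500 day → 1296 s
V = Q × t = 0.00290635 × 1296 = 3.76663 m³
In bbl: 3.76663 / 0.158987 = 23.6914 bbl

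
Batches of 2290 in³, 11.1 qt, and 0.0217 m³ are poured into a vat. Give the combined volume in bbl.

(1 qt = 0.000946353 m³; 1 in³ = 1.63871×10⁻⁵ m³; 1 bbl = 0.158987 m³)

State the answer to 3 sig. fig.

0.439 bbl

2290 in³ × 1.63871×10⁻⁵ = 0.0375265 m³
11.1 qt × 0.000946353 = 0.0105045 m³
0.0217 m³ (already m³)
Combined: 0.0375265 + 0.0105045 + 0.0217 = 0.069731 m³
In bbl: 0.069731 / 0.158987 = 0.438596 bbl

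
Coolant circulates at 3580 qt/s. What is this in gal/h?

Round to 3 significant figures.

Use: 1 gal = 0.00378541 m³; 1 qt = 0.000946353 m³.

3580 qt/s × 0.000946353 m³/qt = 3.38794 m³/s
3.38794 m³/s ÷ 0.00378541 m³/gal × 3600 s/h = 3.222×10⁶ gal/h

3.22×10⁶ gal/h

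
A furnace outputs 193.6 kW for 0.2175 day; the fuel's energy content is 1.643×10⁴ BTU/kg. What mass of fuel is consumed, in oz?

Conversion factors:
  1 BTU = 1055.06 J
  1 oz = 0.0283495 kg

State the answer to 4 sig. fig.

7403 oz

193.6 kW → 193600 W
0.2175 day → 18792 s
E = P × t = 193600 × 18792 = 3.63813×10⁹ J
1.643×10⁴ BTU/kg → 1.73346×10⁷ J/kg
m = E / e_s = 3.63813×10⁹ / 1.73346×10⁷ = 209.877 kg
In oz: 209.877 / 0.0283495 = 7403.2 oz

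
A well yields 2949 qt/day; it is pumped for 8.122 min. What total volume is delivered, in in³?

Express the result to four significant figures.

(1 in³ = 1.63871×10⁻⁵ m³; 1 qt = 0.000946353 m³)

960.6 in³

2949 qt/day → 3.23009×10⁻⁵ m³/s
8.122 min → 487.32 s
V = Q × t = 3.23009×10⁻⁵ × 487.32 = 0.0157409 m³
In in³: 0.0157409 / 1.63871×10⁻⁵ = 960.567 in³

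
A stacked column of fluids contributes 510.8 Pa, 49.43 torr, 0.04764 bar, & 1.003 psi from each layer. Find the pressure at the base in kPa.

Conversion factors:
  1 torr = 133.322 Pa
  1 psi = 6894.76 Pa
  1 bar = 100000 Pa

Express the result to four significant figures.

510.8 Pa (already Pa)
49.43 torr × 133.322 = 6590.11 Pa
0.04764 bar × 100000 = 4764 Pa
1.003 psi × 6894.76 = 6915.44 Pa
Combined: 510.8 + 6590.11 + 4764 + 6915.44 = 18780.4 Pa
In kPa: 18780.4 / 1000 = 18.7804 kPa

18.78 kPa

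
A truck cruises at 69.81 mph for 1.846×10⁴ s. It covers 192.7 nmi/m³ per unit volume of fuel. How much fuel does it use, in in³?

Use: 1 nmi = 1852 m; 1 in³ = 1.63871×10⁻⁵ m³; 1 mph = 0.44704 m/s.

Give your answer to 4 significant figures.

9.851×10⁴ in³

69.81 mph → 31.2079 m/s
d = v × t = 31.2079 × 18460 = 576098 m
192.7 nmi/m³ → 356880 m/m³
V = d / (distance per unit fuel) = 576098 / 356880 = 1.61426 m³
In in³: 1.61426 / 1.63871×10⁻⁵ = 98508 in³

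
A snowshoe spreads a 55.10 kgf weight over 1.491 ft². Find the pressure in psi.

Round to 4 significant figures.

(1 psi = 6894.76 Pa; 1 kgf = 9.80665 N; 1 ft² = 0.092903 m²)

0.5658 psi

55.10 kgf × 9.80665 = 540.346 N
1.491 ft² × 0.092903 = 0.138518 m²
P = F / A = 540.346 N / 0.138518 m² = 3900.91 Pa
3900.91 Pa ÷ (6894.76 Pa/psi) = 0.565779 psi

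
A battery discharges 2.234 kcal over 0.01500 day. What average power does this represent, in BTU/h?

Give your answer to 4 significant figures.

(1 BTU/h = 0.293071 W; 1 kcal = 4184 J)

24.61 BTU/h

2.234 kcal × 4184 → 9347.06 J
0.01500 day × 86400 → 1296 s
P = E / t = 9347.06 J / 1296 s = 7.21224 W
7.21224 W ÷ (0.293071 W/BTU/h) = 24.6092 BTU/h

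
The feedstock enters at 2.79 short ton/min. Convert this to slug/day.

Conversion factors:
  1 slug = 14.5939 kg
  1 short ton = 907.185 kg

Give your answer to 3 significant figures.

2.79 short ton/min × 907.185 kg/short ton ÷ 60 s/min = 42.1841 kg/s
42.1841 kg/s ÷ 14.5939 kg/slug × 86400 s/day = 249742 slug/day

2.50×10⁵ slug/day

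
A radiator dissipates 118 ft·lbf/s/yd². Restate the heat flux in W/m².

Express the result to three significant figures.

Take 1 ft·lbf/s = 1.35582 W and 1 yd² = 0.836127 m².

191 W/m²

118 ft·lbf/s/yd² × 1.35582 W/ft·lbf/s ÷ 0.836127 m²/yd² = 191.343 W/m²
191.343 W/m²  = 191.343 W/m²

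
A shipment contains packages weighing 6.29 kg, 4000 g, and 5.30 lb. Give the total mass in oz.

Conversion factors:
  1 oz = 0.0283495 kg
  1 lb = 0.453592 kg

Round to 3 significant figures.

448 oz

6.29 kg (already kg)
4000 g × 0.001 → 4 kg
5.30 lb × 0.453592 → 2.40404 kg
Combined: 6.29 + 4 + 2.40404 = 12.694 kg
In oz: 12.694 / 0.0283495 = 447.768 oz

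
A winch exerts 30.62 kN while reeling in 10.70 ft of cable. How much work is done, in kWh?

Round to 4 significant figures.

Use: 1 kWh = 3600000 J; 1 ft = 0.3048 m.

0.02774 kWh

30.62 kN × 1000 = 30620 N
10.70 ft × 0.3048 = 3.26136 m
W = F × d = 30620 N × 3.26136 m = 99862.8 J
99862.8 J ÷ (3600000 J/kWh) = 0.0277397 kWh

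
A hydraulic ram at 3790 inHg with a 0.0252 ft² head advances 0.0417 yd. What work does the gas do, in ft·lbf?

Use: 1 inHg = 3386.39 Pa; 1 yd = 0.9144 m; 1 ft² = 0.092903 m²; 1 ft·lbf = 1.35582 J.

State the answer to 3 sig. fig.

3790 inHg → 1.28344×10⁷ Pa
0.0252 ft² → 0.00234116 m²
F = P × A = 1.28344×10⁷ × 0.00234116 = 30047.4 N
0.0417 yd → 0.0381305 m
W = F × d = 30047.4 × 0.0381305 = 1145.72 J
In ft·lbf: 1145.72 / 1.35582 = 845.038 ft·lbf

845 ft·lbf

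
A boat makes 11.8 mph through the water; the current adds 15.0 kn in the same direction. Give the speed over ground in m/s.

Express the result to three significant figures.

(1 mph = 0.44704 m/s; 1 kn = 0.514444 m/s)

11.8 mph × 0.44704 = 5.27507 m/s
15.0 kn × 0.514444 = 7.71666 m/s
Combined: 5.27507 + 7.71666 = 12.9917 m/s

13.0 m/s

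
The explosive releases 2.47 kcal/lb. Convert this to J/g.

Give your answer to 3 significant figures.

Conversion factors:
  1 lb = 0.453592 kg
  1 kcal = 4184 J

2.47 kcal/lb × 4184 J/kcal ÷ 0.453592 kg/lb = 22783.6 J/kg
22783.6 J/kg × 0.001 kg/g = 22.7836 J/g

22.8 J/g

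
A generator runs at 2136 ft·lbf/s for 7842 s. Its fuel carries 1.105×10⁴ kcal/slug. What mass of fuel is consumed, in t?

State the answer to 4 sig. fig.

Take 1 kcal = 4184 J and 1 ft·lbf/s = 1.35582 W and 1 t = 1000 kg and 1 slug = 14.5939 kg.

2136 ft·lbf/s → 2896.03 W
E = P × t = 2896.03 × 7842 = 2.27107×10⁷ J
1.105×10⁴ kcal/slug → 3.16798×10⁶ J/kg
m = E / e_s = 2.27107×10⁷ / 3.16798×10⁶ = 7.16883 kg
In t: 7.16883 / 1000 = 0.00716883 t

0.007169 t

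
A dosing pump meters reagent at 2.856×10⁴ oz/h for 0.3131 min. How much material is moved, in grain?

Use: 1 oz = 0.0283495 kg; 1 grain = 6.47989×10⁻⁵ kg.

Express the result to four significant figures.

2.856×10⁴ oz/h → 0.224906 kg/s
0.3131 min → 18.786 s
m = ṁ × t = 0.224906 × 18.786 = 4.22508 kg
In grain: 4.22508 / 6.47989×10⁻⁵ = 65203 grain

6.520×10⁴ grain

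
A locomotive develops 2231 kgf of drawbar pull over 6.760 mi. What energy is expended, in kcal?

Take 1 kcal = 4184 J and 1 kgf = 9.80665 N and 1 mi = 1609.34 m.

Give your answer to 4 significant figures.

5.689×10⁴ kcal

2231 kgf × 9.80665 = 21878.6 N
6.760 mi × 1609.34 = 10879.1 m
W = F × d = 21878.6 N × 10879.1 m = 2.38019×10⁸ J
2.38019×10⁸ J ÷ (4184 J/kcal) = 56887.9 kcal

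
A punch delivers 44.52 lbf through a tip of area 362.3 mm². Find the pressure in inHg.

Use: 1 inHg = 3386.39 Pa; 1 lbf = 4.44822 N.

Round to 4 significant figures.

44.52 lbf × 4.44822 = 198.035 N
362.3 mm² × 10⁻⁶ = 3.623×10⁻⁴ m²
P = F / A = 198.035 N / 3.623×10⁻⁴ m² = 546605 Pa
546605 Pa ÷ (3386.39 Pa/inHg) = 161.412 inHg

161.4 inHg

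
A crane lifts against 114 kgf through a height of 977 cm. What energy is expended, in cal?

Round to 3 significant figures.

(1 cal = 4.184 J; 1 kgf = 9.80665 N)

114 kgf × 9.80665 → 1117.96 N
977 cm × 0.01 → 9.77 m
W = F × d = 1117.96 N × 9.77 m = 10922.5 J
10922.5 J ÷ (4.184 J/cal) = 2610.54 cal

2610 cal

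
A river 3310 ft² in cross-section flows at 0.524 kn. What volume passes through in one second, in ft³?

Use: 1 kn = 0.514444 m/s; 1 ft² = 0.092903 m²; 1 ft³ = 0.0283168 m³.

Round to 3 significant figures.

2930 ft³

0.524 kn × 0.514444 = 0.269569 m/s
3310 ft² × 0.092903 = 307.509 m²
V = v × A × t = 0.269569 m/s × 307.509 m² × 1 s = 82.8949 m³
82.8949 m³ ÷ (0.0283168 m³/ft³) = 2927.41 ft³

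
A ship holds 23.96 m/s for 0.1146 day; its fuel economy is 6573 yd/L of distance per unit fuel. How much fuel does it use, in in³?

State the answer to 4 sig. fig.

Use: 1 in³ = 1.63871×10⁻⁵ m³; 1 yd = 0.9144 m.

2409 in³

0.1146 day → 9901.44 s
d = v × t = 23.96 × 9901.44 = 237239 m
6573 yd/L → 6.01035×10⁶ m/m³
V = d / (distance per unit fuel) = 237239 / 6.01035×10⁶ = 0.0394717 m³
In in³: 0.0394717 / 1.63871×10⁻⁵ = 2408.71 in³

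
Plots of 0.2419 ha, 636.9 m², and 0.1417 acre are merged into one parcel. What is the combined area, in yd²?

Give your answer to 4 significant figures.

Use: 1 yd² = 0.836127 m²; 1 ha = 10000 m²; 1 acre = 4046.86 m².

4341 yd²

0.2419 ha × 10000 = 2419 m²
636.9 m² (already m²)
0.1417 acre × 4046.86 = 573.44 m²
Total: 2419 + 636.9 + 573.44 = 3629.34 m²
In yd²: 3629.34 / 0.836127 = 4340.66 yd²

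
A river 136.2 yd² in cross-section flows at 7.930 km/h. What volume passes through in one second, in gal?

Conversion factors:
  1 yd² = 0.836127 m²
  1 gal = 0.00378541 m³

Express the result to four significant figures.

7.930 km/h × (1/3.6) → 2.20278 m/s
136.2 yd² × 0.836127 → 113.88 m²
V = v × A × t = 2.20278 m/s × 113.88 m² × 1 s = 250.853 m³
250.853 m³ ÷ (0.00378541 m³/gal) = 66268.4 gal

6.627×10⁴ gal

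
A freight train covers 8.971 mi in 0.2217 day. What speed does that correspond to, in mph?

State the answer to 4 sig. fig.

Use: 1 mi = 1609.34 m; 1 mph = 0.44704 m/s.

8.971 mi × 1609.34 → 14437.4 m
0.2217 day × 86400 → 19154.9 s
v = d / t = 14437.4 m / 19154.9 s = 0.753718 m/s
0.753718 m/s ÷ (0.44704 m/s/mph) = 1.68602 mph

1.686 mph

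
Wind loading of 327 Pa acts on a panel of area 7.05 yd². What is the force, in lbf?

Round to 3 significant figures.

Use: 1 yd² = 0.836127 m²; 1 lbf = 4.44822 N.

433 lbf

7.05 yd² × 0.836127 = 5.8947 m²
F = P × A = 327 Pa × 5.8947 m² = 1927.57 N
1927.57 N ÷ (4.44822 N/lbf) = 433.335 lbf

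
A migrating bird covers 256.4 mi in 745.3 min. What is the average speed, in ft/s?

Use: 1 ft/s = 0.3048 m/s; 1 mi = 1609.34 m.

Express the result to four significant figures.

256.4 mi × 1609.34 = 412635 m
745.3 min × 60 = 44718 s
v = d / t = 412635 m / 44718 s = 9.22749 m/s
9.22749 m/s ÷ (0.3048 m/s/ft/s) = 30.2739 ft/s

30.27 ft/s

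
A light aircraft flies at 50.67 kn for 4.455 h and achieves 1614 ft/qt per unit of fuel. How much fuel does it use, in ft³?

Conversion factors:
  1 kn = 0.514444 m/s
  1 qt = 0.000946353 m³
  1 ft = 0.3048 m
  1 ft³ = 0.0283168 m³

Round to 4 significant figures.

50.67 kn → 26.0669 m/s
4.455 h → 16038 s
d = v × t = 26.0669 × 16038 = 418061 m
1614 ft/qt → 519835 m/m³
V = d / (distance per unit fuel) = 418061 / 519835 = 0.804219 m³
In ft³: 0.804219 / 0.0283168 = 28.4008 ft³

28.40 ft³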